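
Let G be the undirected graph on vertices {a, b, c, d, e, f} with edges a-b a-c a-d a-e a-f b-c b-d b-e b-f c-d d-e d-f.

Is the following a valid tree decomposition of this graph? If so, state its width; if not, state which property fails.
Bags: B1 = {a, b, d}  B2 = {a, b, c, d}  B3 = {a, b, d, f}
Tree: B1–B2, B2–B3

A tree decomposition must satisfy three properties: every vertex lies in some bag; for every edge, both endpoints lie together in some bag; and for every vertex, the bags containing it form a connected subtree. Here vertex e appears in no bag, so the decomposition is invalid.

No — vertex e appears in no bag.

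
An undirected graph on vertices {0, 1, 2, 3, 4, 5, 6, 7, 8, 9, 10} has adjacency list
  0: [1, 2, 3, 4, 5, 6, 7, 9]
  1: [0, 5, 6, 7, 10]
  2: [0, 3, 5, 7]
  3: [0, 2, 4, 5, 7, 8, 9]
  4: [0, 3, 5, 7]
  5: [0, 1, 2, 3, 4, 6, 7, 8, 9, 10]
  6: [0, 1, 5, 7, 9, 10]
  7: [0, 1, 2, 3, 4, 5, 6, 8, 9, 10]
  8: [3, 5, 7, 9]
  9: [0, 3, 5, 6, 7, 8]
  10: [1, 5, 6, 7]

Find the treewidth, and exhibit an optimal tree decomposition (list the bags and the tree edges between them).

Each bag holds 5 vertices, so the decomposition has width 4, which upper-bounds the treewidth. Conversely, {0, 1, 5, 6, 7} is a clique of size 5, and the vertices of any clique must share a bag in every tree decomposition; so some bag has ≥ 5 vertices and tw(G) ≥ 4. The upper and lower bounds meet at 4, so that is the treewidth.

Treewidth 4.
One such decomposition:
Bags: B1 = {0, 3, 5, 7, 9}  B2 = {0, 3, 4, 5, 7}  B3 = {3, 5, 7, 8, 9}  B4 = {0, 5, 6, 7, 9}  B5 = {0, 1, 5, 6, 7}  B6 = {1, 5, 6, 7, 10}  B7 = {0, 2, 3, 5, 7}
Tree: B1–B2, B1–B3, B1–B4, B4–B5, B5–B6, B1–B7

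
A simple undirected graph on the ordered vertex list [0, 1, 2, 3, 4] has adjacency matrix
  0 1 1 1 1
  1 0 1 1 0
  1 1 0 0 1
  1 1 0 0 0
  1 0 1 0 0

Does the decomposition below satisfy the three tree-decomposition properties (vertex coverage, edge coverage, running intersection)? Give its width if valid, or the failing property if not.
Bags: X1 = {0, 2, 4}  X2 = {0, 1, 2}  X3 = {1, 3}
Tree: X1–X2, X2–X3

A tree decomposition must satisfy three properties: every vertex lies in some bag; for every edge, both endpoints lie together in some bag; and for every vertex, the bags containing it form a connected subtree. Here edge (0,3) lies in no bag, so the decomposition is invalid.

No — edge (0,3) lies in no bag.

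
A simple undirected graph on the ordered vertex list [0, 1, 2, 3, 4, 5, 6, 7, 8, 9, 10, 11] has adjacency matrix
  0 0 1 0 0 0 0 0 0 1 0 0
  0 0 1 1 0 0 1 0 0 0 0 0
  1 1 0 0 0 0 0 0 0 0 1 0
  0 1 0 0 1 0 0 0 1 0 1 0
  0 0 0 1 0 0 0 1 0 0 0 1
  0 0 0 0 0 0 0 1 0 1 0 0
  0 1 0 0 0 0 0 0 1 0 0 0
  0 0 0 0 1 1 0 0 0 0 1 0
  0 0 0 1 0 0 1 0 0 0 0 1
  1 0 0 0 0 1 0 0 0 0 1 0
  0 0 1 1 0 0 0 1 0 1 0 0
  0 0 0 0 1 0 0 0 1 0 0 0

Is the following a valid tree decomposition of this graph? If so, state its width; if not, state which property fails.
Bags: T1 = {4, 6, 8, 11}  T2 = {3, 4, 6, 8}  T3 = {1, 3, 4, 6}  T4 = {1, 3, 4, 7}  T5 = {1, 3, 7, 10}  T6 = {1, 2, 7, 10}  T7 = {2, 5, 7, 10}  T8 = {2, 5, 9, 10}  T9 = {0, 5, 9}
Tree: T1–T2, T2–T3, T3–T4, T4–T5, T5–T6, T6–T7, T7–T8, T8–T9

No — edge (2,0) lies in no bag.

A tree decomposition must satisfy three properties: every vertex lies in some bag; for every edge, both endpoints lie together in some bag; and for every vertex, the bags containing it form a connected subtree. Here edge (2,0) lies in no bag, so the decomposition is invalid.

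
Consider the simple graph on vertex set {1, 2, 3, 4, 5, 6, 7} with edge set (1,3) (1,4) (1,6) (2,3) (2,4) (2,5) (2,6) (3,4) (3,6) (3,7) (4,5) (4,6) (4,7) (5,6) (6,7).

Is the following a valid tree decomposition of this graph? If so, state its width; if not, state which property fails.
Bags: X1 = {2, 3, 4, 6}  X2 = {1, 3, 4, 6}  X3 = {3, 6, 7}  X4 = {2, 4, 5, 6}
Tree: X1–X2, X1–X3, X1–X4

A tree decomposition must satisfy three properties: every vertex lies in some bag; for every edge, both endpoints lie together in some bag; and for every vertex, the bags containing it form a connected subtree. Here edge (4,7) lies in no bag, so the decomposition is invalid.

No — edge (4,7) lies in no bag.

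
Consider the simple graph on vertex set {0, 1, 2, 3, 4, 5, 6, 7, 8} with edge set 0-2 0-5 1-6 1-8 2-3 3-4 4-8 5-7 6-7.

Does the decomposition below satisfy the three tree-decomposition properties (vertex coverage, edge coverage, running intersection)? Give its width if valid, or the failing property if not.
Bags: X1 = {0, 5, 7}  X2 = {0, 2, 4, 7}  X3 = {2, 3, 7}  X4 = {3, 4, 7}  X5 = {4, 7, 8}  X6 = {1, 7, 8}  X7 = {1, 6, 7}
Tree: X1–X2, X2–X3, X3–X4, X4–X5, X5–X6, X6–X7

No — bags containing vertex 4 are not connected in the tree.

A tree decomposition must satisfy three properties: every vertex lies in some bag; for every edge, both endpoints lie together in some bag; and for every vertex, the bags containing it form a connected subtree. Here bags containing vertex 4 are not connected in the tree, so the decomposition is invalid.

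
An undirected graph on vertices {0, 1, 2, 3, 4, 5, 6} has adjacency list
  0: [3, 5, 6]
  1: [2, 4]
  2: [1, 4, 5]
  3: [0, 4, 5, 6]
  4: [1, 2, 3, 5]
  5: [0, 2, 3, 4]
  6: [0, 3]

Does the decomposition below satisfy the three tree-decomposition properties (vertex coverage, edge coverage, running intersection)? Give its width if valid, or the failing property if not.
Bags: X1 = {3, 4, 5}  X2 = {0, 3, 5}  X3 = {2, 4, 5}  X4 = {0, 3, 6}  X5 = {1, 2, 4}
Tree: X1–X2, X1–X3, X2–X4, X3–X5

Yes; width 2.

Checking the three conditions: (i) the bags cover all of {0, 1, 2, 3, 4, 5, 6}; (ii) for each edge, some bag contains both endpoints; (iii) the bags containing any fixed vertex form a subtree. All hold, so the decomposition is valid with width 3 − 1 = 2.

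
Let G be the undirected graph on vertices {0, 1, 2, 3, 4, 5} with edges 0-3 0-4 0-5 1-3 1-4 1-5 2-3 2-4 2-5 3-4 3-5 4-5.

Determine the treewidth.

A width-3 tree decomposition is:
Bags: B1 = {1, 3, 4, 5}  B2 = {2, 3, 4, 5}  B3 = {0, 3, 4, 5}
Tree: B1–B2, B2–B3
Every bag has size at most 4, so the width is 4 − 1 = 3 and tw(G) ≤ 3. Conversely, {0, 3, 4, 5} is a clique of size 4, and the vertices of any clique must share a bag in every tree decomposition; so some bag has ≥ 4 vertices and tw(G) ≥ 3. The upper and lower bounds meet at 3, so that is the treewidth.

3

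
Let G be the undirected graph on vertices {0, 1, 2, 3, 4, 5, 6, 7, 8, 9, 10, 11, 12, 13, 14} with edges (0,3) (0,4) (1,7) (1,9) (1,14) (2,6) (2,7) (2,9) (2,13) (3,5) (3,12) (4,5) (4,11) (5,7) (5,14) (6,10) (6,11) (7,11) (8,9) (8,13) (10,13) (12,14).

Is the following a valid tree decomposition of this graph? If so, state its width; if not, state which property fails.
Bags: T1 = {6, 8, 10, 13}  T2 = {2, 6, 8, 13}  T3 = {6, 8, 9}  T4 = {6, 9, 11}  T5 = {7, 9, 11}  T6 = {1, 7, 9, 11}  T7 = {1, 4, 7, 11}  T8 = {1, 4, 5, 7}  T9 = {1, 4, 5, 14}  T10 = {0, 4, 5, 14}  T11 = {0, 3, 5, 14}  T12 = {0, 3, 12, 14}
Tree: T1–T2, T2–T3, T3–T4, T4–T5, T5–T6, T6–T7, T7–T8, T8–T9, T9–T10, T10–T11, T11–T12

A tree decomposition must satisfy three properties: every vertex lies in some bag; for every edge, both endpoints lie together in some bag; and for every vertex, the bags containing it form a connected subtree. Here edge (2,9) lies in no bag, so the decomposition is invalid.

No — edge (2,9) lies in no bag.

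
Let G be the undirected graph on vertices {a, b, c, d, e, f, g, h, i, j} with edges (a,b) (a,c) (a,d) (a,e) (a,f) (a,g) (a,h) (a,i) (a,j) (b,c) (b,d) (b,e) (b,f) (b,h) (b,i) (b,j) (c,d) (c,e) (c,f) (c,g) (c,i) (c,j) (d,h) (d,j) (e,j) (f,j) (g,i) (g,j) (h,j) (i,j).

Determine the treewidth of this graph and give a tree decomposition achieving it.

Treewidth 4.
One optimal decomposition is:
Bags: B1 = {a, b, c, e, j}  B2 = {a, b, c, d, j}  B3 = {a, b, c, f, j}  B4 = {a, b, d, h, j}  B5 = {a, b, c, i, j}  B6 = {a, c, g, i, j}
Tree: B1–B2, B1–B3, B2–B4, B3–B5, B5–B6

The largest bag has 5 vertices, giving width 4; this decomposition certifies tw(G) ≤ 4. For the lower bound, the 5 vertices {a, c, g, i, j} are pairwise adjacent, and any tree decomposition puts a clique entirely inside one bag — forcing width ≥ 4. The upper and lower bounds meet at 4, so that is the treewidth.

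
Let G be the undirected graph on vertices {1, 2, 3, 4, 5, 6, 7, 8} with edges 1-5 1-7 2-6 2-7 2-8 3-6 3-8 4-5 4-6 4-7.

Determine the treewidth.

A width-2 tree decomposition is:
Bags: B1 = {1, 4, 5}  B2 = {1, 4, 7}  B3 = {4, 6, 7}  B4 = {2, 6, 7}  B5 = {2, 3, 6}  B6 = {2, 3, 8}
Tree: B1–B2, B2–B3, B3–B4, B4–B5, B5–B6
Every bag has size at most 3, so the width is 3 − 1 = 2 and tw(G) ≤ 2. For the lower bound, G contains the cycle 5–1–7–4–5, so G is not a forest; only forests have treewidth ≤ 1, hence tw(G) ≥ 2. The upper and lower bounds meet at 2, so that is the treewidth.

2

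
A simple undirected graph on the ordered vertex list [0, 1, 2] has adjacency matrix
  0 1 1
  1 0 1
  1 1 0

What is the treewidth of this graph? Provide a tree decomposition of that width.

With just one bag of size 3, the width is 3 − 1 = 2, so tw(G) ≤ 2. On the other hand G contains the 3-clique {0, 1, 2}. A clique must lie in a single bag of any decomposition, so no decomposition can have width below 2. Combining the bounds, tw(G) = 2.

Treewidth 2.
One such decomposition:
Bags: B1 = {0, 1, 2}
Tree: (single bag)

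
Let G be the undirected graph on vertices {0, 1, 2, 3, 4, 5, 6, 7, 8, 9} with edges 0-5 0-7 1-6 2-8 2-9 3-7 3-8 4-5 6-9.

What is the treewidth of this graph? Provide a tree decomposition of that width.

Every bag has size at most 2, so the width is 2 − 1 = 1 and tw(G) ≤ 1. G has an edge, so its treewidth is at least 1. The upper and lower bounds meet at 1, so that is the treewidth.

Treewidth 1.
Bags: B1 = {4, 5}  B2 = {0, 5}  B3 = {0, 7}  B4 = {3, 7}  B5 = {3, 8}  B6 = {2, 8}  B7 = {2, 9}  B8 = {6, 9}  B9 = {1, 6}
Tree: B1–B2, B2–B3, B3–B4, B4–B5, B5–B6, B6–B7, B7–B8, B8–B9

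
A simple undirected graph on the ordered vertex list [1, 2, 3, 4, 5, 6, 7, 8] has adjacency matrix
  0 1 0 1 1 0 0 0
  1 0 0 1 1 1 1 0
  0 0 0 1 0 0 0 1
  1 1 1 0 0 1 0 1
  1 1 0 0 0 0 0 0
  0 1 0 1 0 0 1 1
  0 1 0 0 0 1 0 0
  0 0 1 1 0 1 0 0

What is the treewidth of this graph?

2

A width-2 tree decomposition is:
Bags: B1 = {2, 4, 6}  B2 = {2, 6, 7}  B3 = {4, 6, 8}  B4 = {1, 2, 4}  B5 = {3, 4, 8}  B6 = {1, 2, 5}
Tree: B1–B2, B1–B3, B1–B4, B3–B5, B4–B6
Every bag has size at most 3, so the width is 3 − 1 = 2 and tw(G) ≤ 2. For the lower bound, the 3 vertices {3, 4, 8} are pairwise adjacent, and any tree decomposition puts a clique entirely inside one bag — forcing width ≥ 2. Combining the bounds, tw(G) = 2.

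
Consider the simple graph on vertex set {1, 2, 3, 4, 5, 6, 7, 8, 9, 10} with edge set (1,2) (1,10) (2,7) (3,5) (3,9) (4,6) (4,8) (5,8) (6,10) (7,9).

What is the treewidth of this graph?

2

A width-2 tree decomposition is:
Bags: B1 = {2, 7, 9}  B2 = {1, 2, 9}  B3 = {1, 9, 10}  B4 = {6, 9, 10}  B5 = {4, 6, 9}  B6 = {4, 8, 9}  B7 = {5, 8, 9}  B8 = {3, 5, 9}
Tree: B1–B2, B2–B3, B3–B4, B4–B5, B5–B6, B6–B7, B7–B8
Each bag holds 3 vertices, so the decomposition has width 2, which upper-bounds the treewidth. Since 9–7–2–1–10–6–4–8–5–3–9 is a cycle in G, G is not acyclic. Forests are exactly the graphs of treewidth ≤ 1, so tw(G) ≥ 2. The upper and lower bounds meet at 2, so that is the treewidth.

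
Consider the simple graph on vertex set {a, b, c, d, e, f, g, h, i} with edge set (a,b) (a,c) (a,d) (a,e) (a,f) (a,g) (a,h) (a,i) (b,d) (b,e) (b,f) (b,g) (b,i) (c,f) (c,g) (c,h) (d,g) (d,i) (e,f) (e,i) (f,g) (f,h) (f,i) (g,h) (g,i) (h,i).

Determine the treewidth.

A width-4 tree decomposition is:
Bags: B1 = {a, b, e, f, i}  B2 = {a, b, f, g, i}  B3 = {a, b, d, g, i}  B4 = {a, f, g, h, i}  B5 = {a, c, f, g, h}
Tree: B1–B2, B2–B3, B2–B4, B4–B5
Every bag has size at most 5, so the width is 5 − 1 = 4 and tw(G) ≤ 4. Conversely, {a, b, d, g, i} is a clique of size 5, and the vertices of any clique must share a bag in every tree decomposition; so some bag has ≥ 5 vertices and tw(G) ≥ 4. The upper and lower bounds meet at 4, so that is the treewidth.

4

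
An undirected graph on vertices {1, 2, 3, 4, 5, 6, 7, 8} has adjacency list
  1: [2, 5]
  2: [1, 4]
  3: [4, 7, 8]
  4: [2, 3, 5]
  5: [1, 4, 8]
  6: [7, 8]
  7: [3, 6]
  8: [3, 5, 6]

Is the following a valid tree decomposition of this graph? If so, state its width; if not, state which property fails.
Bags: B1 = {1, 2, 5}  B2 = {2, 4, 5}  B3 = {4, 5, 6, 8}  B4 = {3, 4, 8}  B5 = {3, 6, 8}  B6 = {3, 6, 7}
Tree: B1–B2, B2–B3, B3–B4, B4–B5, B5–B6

A tree decomposition must satisfy three properties: every vertex lies in some bag; for every edge, both endpoints lie together in some bag; and for every vertex, the bags containing it form a connected subtree. Here bags containing vertex 6 are not connected in the tree, so the decomposition is invalid.

No — bags containing vertex 6 are not connected in the tree.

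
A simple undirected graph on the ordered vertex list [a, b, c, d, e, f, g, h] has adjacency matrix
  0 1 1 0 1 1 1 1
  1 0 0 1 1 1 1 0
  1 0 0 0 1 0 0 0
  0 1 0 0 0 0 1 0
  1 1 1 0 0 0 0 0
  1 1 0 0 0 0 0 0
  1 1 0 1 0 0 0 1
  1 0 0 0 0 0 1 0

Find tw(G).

2

A width-2 tree decomposition is:
Bags: B1 = {a, b, e}  B2 = {a, b, f}  B3 = {a, b, g}  B4 = {a, c, e}  B5 = {a, g, h}  B6 = {b, d, g}
Tree: B1–B2, B1–B3, B1–B4, B3–B5, B3–B6
Each bag holds 3 vertices, so the decomposition has width 2, which upper-bounds the treewidth. On the other hand G contains the 3-clique {b, d, g}. A clique must lie in a single bag of any decomposition, so no decomposition can have width below 2. The upper and lower bounds meet at 2, so that is the treewidth.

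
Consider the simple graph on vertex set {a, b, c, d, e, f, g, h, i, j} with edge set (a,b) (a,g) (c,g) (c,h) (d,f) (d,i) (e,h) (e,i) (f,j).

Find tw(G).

1

A width-1 tree decomposition is:
Bags: B1 = {a, b}  B2 = {a, g}  B3 = {c, g}  B4 = {c, h}  B5 = {e, h}  B6 = {e, i}  B7 = {d, i}  B8 = {d, f}  B9 = {f, j}
Tree: B1–B2, B2–B3, B3–B4, B4–B5, B5–B6, B6–B7, B7–B8, B8–B9
The largest bag has 2 vertices, giving width 1; this decomposition certifies tw(G) ≤ 1. Since G has at least one edge (e.g. b–a), it is not an edgeless graph, so tw(G) ≥ 1. Hence tw(G) = 1 exactly.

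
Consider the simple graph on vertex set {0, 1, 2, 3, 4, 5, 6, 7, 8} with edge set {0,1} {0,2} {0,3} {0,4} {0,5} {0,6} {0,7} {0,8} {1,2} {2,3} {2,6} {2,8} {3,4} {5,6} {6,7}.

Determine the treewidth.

2

A width-2 tree decomposition is:
Bags: B1 = {0, 2, 3}  B2 = {0, 1, 2}  B3 = {0, 2, 6}  B4 = {0, 3, 4}  B5 = {0, 5, 6}  B6 = {0, 2, 8}  B7 = {0, 6, 7}
Tree: B1–B2, B1–B3, B1–B4, B3–B5, B2–B6, B5–B7
The largest bag has 3 vertices, giving width 2; this decomposition certifies tw(G) ≤ 2. Conversely, {0, 2, 8} is a clique of size 3, and the vertices of any clique must share a bag in every tree decomposition; so some bag has ≥ 3 vertices and tw(G) ≥ 2. Combining the bounds, tw(G) = 2.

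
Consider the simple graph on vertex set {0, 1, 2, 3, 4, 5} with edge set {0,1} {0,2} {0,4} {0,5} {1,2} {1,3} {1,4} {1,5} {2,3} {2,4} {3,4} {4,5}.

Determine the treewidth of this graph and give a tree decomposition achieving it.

Treewidth 3.
Bags: B1 = {0, 1, 2, 4}  B2 = {0, 1, 4, 5}  B3 = {1, 2, 3, 4}
Tree: B1–B2, B1–B3

The largest bag has 4 vertices, giving width 3; this decomposition certifies tw(G) ≤ 3. Conversely, {0, 1, 2, 4} is a clique of size 4, and the vertices of any clique must share a bag in every tree decomposition; so some bag has ≥ 4 vertices and tw(G) ≥ 3. Hence tw(G) = 3 exactly.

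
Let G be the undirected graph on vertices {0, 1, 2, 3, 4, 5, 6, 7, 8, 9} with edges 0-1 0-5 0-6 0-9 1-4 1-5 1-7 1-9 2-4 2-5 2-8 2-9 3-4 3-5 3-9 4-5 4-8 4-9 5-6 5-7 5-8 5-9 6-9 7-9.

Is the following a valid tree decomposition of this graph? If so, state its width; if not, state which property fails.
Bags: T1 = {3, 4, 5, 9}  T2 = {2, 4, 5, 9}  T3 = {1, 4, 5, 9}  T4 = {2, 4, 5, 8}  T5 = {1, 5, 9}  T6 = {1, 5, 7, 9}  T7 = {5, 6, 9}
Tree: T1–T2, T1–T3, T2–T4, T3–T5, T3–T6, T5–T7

A tree decomposition must satisfy three properties: every vertex lies in some bag; for every edge, both endpoints lie together in some bag; and for every vertex, the bags containing it form a connected subtree. Here vertex 0 appears in no bag, so the decomposition is invalid.

No — vertex 0 appears in no bag.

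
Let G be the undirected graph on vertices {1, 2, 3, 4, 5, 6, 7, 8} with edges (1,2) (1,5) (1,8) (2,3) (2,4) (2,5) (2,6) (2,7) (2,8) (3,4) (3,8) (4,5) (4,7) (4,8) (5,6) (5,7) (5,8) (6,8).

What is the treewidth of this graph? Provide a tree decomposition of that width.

Treewidth 3.
One such decomposition:
Bags: B1 = {2, 3, 4, 8}  B2 = {2, 4, 5, 8}  B3 = {1, 2, 5, 8}  B4 = {2, 4, 5, 7}  B5 = {2, 5, 6, 8}
Tree: B1–B2, B2–B3, B2–B4, B2–B5

Each bag holds 4 vertices, so the decomposition has width 3, which upper-bounds the treewidth. For the lower bound, the 4 vertices {2, 3, 4, 8} are pairwise adjacent, and any tree decomposition puts a clique entirely inside one bag — forcing width ≥ 3. Hence tw(G) = 3 exactly.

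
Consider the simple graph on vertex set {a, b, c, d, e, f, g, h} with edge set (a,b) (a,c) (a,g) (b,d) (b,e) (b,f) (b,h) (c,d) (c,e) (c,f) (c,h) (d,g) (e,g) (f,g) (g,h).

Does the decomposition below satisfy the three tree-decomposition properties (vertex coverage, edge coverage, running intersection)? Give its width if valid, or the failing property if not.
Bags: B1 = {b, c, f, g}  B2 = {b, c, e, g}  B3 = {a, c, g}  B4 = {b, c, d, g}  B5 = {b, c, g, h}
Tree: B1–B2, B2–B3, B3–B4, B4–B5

A tree decomposition must satisfy three properties: every vertex lies in some bag; for every edge, both endpoints lie together in some bag; and for every vertex, the bags containing it form a connected subtree. Here edge (b,a) lies in no bag, so the decomposition is invalid.

No — edge (b,a) lies in no bag.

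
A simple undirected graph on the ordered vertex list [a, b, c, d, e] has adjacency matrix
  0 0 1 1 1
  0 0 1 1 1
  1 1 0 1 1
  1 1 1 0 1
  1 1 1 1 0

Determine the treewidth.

3

A width-3 tree decomposition is:
Bags: B1 = {b, c, d, e}  B2 = {a, c, d, e}
Tree: B1–B2
Each bag holds 4 vertices, so the decomposition has width 3, which upper-bounds the treewidth. Conversely, {a, c, d, e} is a clique of size 4, and the vertices of any clique must share a bag in every tree decomposition; so some bag has ≥ 4 vertices and tw(G) ≥ 3. Therefore the treewidth is 3.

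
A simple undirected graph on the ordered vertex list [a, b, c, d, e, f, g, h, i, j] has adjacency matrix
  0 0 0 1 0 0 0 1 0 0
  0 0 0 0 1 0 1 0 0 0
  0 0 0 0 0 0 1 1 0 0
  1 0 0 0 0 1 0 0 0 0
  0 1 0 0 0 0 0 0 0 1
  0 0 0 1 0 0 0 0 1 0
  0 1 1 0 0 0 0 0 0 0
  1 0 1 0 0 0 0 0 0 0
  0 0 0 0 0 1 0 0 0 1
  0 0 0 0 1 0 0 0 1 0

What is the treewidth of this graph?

A width-2 tree decomposition is:
Bags: B1 = {a, d, f}  B2 = {a, f, i}  B3 = {a, i, j}  B4 = {a, e, j}  B5 = {a, b, e}  B6 = {a, b, g}  B7 = {a, c, g}  B8 = {a, c, h}
Tree: B1–B2, B2–B3, B3–B4, B4–B5, B5–B6, B6–B7, B7–B8
Each bag holds 3 vertices, so the decomposition has width 2, which upper-bounds the treewidth. The edges a–d–f–i–j–e–b–g–c–h–a form a cycle, so G is not a tree and its treewidth is at least 2. The upper and lower bounds meet at 2, so that is the treewidth.

2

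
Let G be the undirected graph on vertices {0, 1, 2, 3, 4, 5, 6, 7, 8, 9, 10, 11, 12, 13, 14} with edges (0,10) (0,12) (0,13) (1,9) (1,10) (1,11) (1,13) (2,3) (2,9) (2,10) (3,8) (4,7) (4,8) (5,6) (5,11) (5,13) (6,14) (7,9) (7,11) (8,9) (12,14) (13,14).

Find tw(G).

A width-3 tree decomposition is:
Bags: B1 = {0, 6, 12, 14}  B2 = {0, 6, 13, 14}  B3 = {0, 5, 6, 13}  B4 = {0, 5, 10, 13}  B5 = {1, 5, 10, 13}  B6 = {1, 5, 10, 11}  B7 = {1, 2, 10, 11}  B8 = {1, 2, 9, 11}  B9 = {2, 7, 9, 11}  B10 = {2, 3, 7, 9}  B11 = {3, 7, 8, 9}  B12 = {3, 4, 7, 8}
Tree: B1–B2, B2–B3, B3–B4, B4–B5, B5–B6, B6–B7, B7–B8, B8–B9, B9–B10, B10–B11, B11–B12
The largest bag has 4 vertices, giving width 3; this decomposition certifies tw(G) ≤ 3. For the lower bound: the 4 vertex sets {6,12,14}, {0}, {13}, {1,5,10,11} are disjoint, each induces a connected subgraph, and every pair is joined by at least one edge of G. Contracting each set to a single vertex therefore yields K_{4} as a minor, and since treewidth is minor-monotone, tw(G) ≥ tw(K_{4}) = 3. Combining the bounds, tw(G) = 3.

3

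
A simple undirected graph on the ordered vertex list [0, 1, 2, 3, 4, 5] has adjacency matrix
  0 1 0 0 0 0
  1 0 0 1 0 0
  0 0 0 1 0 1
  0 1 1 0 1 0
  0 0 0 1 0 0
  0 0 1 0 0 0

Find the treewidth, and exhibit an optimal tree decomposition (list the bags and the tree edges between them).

The largest bag has 2 vertices, giving width 1; this decomposition certifies tw(G) ≤ 1. Any graph with an edge has treewidth ≥ 1, and G has the edge 2–3. The upper and lower bounds meet at 1, so that is the treewidth.

Treewidth 1.
One such decomposition:
Bags: B1 = {2, 3}  B2 = {1, 3}  B3 = {3, 4}  B4 = {0, 1}  B5 = {2, 5}
Tree: B1–B2, B1–B3, B2–B4, B1–B5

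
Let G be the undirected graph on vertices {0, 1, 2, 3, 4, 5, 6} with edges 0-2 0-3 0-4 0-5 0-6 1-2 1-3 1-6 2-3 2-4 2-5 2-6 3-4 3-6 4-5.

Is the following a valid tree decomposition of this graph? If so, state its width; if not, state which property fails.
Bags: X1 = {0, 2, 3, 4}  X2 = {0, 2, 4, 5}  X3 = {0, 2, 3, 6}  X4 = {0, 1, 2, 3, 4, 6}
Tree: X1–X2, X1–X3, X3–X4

A tree decomposition must satisfy three properties: every vertex lies in some bag; for every edge, both endpoints lie together in some bag; and for every vertex, the bags containing it form a connected subtree. Here bags containing vertex 4 are not connected in the tree, so the decomposition is invalid.

No — bags containing vertex 4 are not connected in the tree.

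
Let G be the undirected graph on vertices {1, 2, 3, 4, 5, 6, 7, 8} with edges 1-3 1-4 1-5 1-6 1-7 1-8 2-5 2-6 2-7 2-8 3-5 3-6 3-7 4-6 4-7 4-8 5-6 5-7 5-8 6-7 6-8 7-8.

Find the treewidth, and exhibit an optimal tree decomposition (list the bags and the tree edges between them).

Each bag holds 5 vertices, so the decomposition has width 4, which upper-bounds the treewidth. Conversely, {1, 4, 6, 7, 8} is a clique of size 5, and the vertices of any clique must share a bag in every tree decomposition; so some bag has ≥ 5 vertices and tw(G) ≥ 4. Therefore the treewidth is 4.

Treewidth 4.
Bags: B1 = {2, 5, 6, 7, 8}  B2 = {1, 5, 6, 7, 8}  B3 = {1, 3, 5, 6, 7}  B4 = {1, 4, 6, 7, 8}
Tree: B1–B2, B2–B3, B2–B4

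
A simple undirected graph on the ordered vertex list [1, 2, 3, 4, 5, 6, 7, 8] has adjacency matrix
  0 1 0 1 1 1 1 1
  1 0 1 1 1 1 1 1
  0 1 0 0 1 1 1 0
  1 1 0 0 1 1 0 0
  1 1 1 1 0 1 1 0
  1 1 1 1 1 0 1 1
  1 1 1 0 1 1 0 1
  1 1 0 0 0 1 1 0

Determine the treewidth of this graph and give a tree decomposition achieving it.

Every bag has size at most 5, so the width is 5 − 1 = 4 and tw(G) ≤ 4. For the lower bound, the 5 vertices {1, 2, 6, 7, 8} are pairwise adjacent, and any tree decomposition puts a clique entirely inside one bag — forcing width ≥ 4. The upper and lower bounds meet at 4, so that is the treewidth.

Treewidth 4.
Bags: B1 = {1, 2, 6, 7, 8}  B2 = {1, 2, 5, 6, 7}  B3 = {2, 3, 5, 6, 7}  B4 = {1, 2, 4, 5, 6}
Tree: B1–B2, B2–B3, B2–B4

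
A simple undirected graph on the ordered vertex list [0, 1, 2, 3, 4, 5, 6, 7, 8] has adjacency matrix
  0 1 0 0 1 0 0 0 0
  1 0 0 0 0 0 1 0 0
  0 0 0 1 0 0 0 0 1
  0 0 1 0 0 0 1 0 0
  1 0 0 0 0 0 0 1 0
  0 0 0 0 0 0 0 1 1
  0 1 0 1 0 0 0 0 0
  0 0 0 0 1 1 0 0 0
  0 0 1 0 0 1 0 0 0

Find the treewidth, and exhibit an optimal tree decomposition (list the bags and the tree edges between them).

Each bag holds 3 vertices, so the decomposition has width 2, which upper-bounds the treewidth. For the lower bound, G contains the cycle 3–2–8–5–7–4–0–1–6–3, so G is not a forest; only forests have treewidth ≤ 1, hence tw(G) ≥ 2. Hence tw(G) = 2 exactly.

Treewidth 2.
Bags: B1 = {2, 3, 8}  B2 = {3, 5, 8}  B3 = {3, 5, 7}  B4 = {3, 4, 7}  B5 = {0, 3, 4}  B6 = {0, 1, 3}  B7 = {1, 3, 6}
Tree: B1–B2, B2–B3, B3–B4, B4–B5, B5–B6, B6–B7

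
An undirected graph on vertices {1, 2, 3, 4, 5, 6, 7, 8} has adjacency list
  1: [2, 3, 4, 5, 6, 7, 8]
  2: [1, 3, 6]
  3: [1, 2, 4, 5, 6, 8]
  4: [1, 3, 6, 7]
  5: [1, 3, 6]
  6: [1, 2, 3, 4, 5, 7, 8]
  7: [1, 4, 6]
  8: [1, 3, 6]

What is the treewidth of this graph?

3

A width-3 tree decomposition is:
Bags: B1 = {1, 3, 4, 6}  B2 = {1, 3, 6, 8}  B3 = {1, 4, 6, 7}  B4 = {1, 2, 3, 6}  B5 = {1, 3, 5, 6}
Tree: B1–B2, B1–B3, B1–B4, B2–B5
The largest bag has 4 vertices, giving width 3; this decomposition certifies tw(G) ≤ 3. On the other hand G contains the 4-clique {1, 3, 6, 8}. A clique must lie in a single bag of any decomposition, so no decomposition can have width below 3. Combining the bounds, tw(G) = 3.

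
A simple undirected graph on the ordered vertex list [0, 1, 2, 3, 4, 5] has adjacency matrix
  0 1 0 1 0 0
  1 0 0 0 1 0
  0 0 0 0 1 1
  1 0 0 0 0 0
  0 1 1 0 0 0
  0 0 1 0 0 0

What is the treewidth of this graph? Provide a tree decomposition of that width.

Every bag has size at most 2, so the width is 2 − 1 = 1 and tw(G) ≤ 1. Any graph with an edge has treewidth ≥ 1, and G has the edge 3–0. The upper and lower bounds meet at 1, so that is the treewidth.

Treewidth 1.
One optimal decomposition is:
Bags: B1 = {0, 3}  B2 = {0, 1}  B3 = {1, 4}  B4 = {2, 4}  B5 = {2, 5}
Tree: B1–B2, B2–B3, B3–B4, B4–B5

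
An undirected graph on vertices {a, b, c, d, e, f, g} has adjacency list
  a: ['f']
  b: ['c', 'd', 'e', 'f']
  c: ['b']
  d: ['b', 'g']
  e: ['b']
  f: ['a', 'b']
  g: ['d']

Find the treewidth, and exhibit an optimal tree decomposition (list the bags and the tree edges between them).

Every bag has size at most 2, so the width is 2 − 1 = 1 and tw(G) ≤ 1. Any graph with an edge has treewidth ≥ 1, and G has the edge e–b. Combining the bounds, tw(G) = 1.

Treewidth 1.
One such decomposition:
Bags: B1 = {b, e}  B2 = {b, d}  B3 = {b, f}  B4 = {a, f}  B5 = {b, c}  B6 = {d, g}
Tree: B1–B2, B1–B3, B3–B4, B1–B5, B2–B6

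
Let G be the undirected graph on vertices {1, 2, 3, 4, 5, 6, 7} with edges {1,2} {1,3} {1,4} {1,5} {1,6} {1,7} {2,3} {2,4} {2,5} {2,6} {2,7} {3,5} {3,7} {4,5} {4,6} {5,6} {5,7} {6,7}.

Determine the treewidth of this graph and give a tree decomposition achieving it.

The largest bag has 5 vertices, giving width 4; this decomposition certifies tw(G) ≤ 4. On the other hand G contains the 5-clique {1, 2, 3, 5, 7}. A clique must lie in a single bag of any decomposition, so no decomposition can have width below 4. Hence tw(G) = 4 exactly.

Treewidth 4.
Bags: B1 = {1, 2, 4, 5, 6}  B2 = {1, 2, 5, 6, 7}  B3 = {1, 2, 3, 5, 7}
Tree: B1–B2, B2–B3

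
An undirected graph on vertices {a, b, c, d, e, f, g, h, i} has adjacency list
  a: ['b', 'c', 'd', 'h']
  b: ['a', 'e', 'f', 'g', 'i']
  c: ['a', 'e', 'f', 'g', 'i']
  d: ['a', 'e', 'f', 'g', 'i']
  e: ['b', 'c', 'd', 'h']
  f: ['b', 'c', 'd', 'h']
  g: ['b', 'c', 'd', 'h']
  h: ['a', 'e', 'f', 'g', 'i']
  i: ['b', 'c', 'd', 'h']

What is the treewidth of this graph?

A width-4 tree decomposition is:
Bags: B1 = {b, c, d, e, h}  B2 = {a, b, c, d, h}  B3 = {b, c, d, g, h}  B4 = {b, c, d, h, i}  B5 = {b, c, d, f, h}
Tree: B1–B2, B2–B3, B3–B4, B4–B5
Each bag holds 5 vertices, so the decomposition has width 4, which upper-bounds the treewidth. For the lower bound: the 5 vertex sets {b,e}, {a,c}, {d,g}, {h}, {i} are disjoint, each induces a connected subgraph, and every pair is joined by at least one edge of G. Contracting each set to a single vertex therefore yields K_{5} as a minor, and since treewidth is minor-monotone, tw(G) ≥ tw(K_{5}) = 4. Combining the bounds, tw(G) = 4.

4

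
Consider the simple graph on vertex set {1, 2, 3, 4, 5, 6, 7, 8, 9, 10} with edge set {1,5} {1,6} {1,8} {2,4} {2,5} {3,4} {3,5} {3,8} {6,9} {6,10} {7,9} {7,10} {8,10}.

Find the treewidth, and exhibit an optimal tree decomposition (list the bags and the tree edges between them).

Each bag holds 3 vertices, so the decomposition has width 2, which upper-bounds the treewidth. Since 4–2–5–3–4 is a cycle in G, G is not acyclic. Forests are exactly the graphs of treewidth ≤ 1, so tw(G) ≥ 2. Combining the bounds, tw(G) = 2.

Treewidth 2.
One such decomposition:
Bags: B1 = {2, 3, 4}  B2 = {2, 3, 5}  B3 = {3, 5, 8}  B4 = {1, 5, 8}  B5 = {1, 8, 10}  B6 = {1, 6, 10}  B7 = {6, 7, 10}  B8 = {6, 7, 9}
Tree: B1–B2, B2–B3, B3–B4, B4–B5, B5–B6, B6–B7, B7–B8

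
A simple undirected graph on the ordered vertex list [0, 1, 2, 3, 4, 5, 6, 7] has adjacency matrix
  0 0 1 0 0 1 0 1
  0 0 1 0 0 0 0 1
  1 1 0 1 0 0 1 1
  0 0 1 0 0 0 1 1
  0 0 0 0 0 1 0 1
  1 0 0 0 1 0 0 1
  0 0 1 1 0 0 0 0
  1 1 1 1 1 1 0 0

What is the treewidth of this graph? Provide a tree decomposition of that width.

Each bag holds 3 vertices, so the decomposition has width 2, which upper-bounds the treewidth. On the other hand G contains the 3-clique {2, 3, 6}. A clique must lie in a single bag of any decomposition, so no decomposition can have width below 2. Therefore the treewidth is 2.

Treewidth 2.
One optimal decomposition is:
Bags: B1 = {0, 2, 7}  B2 = {0, 5, 7}  B3 = {2, 3, 7}  B4 = {1, 2, 7}  B5 = {2, 3, 6}  B6 = {4, 5, 7}
Tree: B1–B2, B1–B3, B3–B4, B3–B5, B2–B6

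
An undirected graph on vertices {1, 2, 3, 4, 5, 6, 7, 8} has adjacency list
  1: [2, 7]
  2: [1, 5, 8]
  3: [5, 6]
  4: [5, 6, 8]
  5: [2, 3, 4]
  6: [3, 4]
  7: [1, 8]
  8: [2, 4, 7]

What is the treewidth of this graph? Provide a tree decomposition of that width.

Each bag holds 3 vertices, so the decomposition has width 2, which upper-bounds the treewidth. The edges 6–3–5–4–6 form a cycle, so G is not a tree and its treewidth is at least 2. Hence tw(G) = 2 exactly.

Treewidth 2.
One optimal decomposition is:
Bags: B1 = {3, 4, 6}  B2 = {3, 4, 5}  B3 = {4, 5, 8}  B4 = {2, 5, 8}  B5 = {2, 7, 8}  B6 = {1, 2, 7}
Tree: B1–B2, B2–B3, B3–B4, B4–B5, B5–B6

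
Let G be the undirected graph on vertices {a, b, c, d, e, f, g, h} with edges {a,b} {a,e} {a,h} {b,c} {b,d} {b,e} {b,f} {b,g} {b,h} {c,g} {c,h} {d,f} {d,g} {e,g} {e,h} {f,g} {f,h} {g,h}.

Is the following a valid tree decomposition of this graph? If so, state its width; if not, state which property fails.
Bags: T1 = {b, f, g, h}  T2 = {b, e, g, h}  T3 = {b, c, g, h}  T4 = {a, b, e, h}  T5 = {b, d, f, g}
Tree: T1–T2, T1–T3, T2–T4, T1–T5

Yes; width 3.

Checking the three conditions: (i) the bags cover all of {a, b, c, d, e, f, g, h}; (ii) for each edge, some bag contains both endpoints; (iii) the bags containing any fixed vertex form a subtree. All hold, so the decomposition is valid with width 4 − 1 = 3.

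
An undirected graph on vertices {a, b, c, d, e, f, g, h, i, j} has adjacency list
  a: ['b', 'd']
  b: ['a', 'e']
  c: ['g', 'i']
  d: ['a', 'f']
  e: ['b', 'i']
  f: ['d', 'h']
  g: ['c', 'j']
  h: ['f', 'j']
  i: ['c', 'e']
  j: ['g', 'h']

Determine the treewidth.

A width-2 tree decomposition is:
Bags: B1 = {g, h, j}  B2 = {f, g, h}  B3 = {d, f, g}  B4 = {a, d, g}  B5 = {a, b, g}  B6 = {b, e, g}  B7 = {e, g, i}  B8 = {c, g, i}
Tree: B1–B2, B2–B3, B3–B4, B4–B5, B5–B6, B6–B7, B7–B8
The largest bag has 3 vertices, giving width 2; this decomposition certifies tw(G) ≤ 2. The edges g–j–h–f–d–a–b–e–i–c–g form a cycle, so G is not a tree and its treewidth is at least 2. Combining the bounds, tw(G) = 2.

2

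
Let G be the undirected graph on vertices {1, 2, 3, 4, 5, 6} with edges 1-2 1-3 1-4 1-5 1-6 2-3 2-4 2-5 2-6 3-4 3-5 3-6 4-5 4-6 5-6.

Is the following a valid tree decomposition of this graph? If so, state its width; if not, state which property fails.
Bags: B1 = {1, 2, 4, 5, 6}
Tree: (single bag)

No — vertex 3 appears in no bag.

A tree decomposition must satisfy three properties: every vertex lies in some bag; for every edge, both endpoints lie together in some bag; and for every vertex, the bags containing it form a connected subtree. Here vertex 3 appears in no bag, so the decomposition is invalid.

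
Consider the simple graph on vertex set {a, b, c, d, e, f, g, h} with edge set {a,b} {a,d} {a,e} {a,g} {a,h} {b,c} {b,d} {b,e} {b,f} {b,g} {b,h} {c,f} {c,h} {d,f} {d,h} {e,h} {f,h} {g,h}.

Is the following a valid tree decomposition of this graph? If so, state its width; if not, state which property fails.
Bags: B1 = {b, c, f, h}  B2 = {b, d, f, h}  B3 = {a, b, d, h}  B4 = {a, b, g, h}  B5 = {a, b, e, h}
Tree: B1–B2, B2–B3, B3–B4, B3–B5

Yes; width 3.

Checking the three conditions: (i) the bags cover all of {a, b, c, d, e, f, g, h}; (ii) for each edge, some bag contains both endpoints; (iii) the bags containing any fixed vertex form a subtree. All hold, so the decomposition is valid with width 4 − 1 = 3.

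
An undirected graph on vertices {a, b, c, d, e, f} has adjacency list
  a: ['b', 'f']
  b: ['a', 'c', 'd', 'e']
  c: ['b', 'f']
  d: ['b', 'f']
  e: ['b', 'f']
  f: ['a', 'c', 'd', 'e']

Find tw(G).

A width-2 tree decomposition is:
Bags: B1 = {b, c, f}  B2 = {b, e, f}  B3 = {b, d, f}  B4 = {a, b, f}
Tree: B1–B2, B2–B3, B3–B4
The largest bag has 3 vertices, giving width 2; this decomposition certifies tw(G) ≤ 2. For the lower bound, G contains the cycle b–c–f–e–b, so G is not a forest; only forests have treewidth ≤ 1, hence tw(G) ≥ 2. The upper and lower bounds meet at 2, so that is the treewidth.

2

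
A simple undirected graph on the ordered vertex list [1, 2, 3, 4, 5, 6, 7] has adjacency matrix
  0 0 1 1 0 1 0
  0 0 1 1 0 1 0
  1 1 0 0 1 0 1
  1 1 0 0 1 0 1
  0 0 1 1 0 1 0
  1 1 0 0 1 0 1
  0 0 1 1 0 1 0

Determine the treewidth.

A width-3 tree decomposition is:
Bags: B1 = {2, 3, 4, 6}  B2 = {3, 4, 5, 6}  B3 = {3, 4, 6, 7}  B4 = {1, 3, 4, 6}
Tree: B1–B2, B2–B3, B3–B4
Every bag has size at most 4, so the width is 4 − 1 = 3 and tw(G) ≤ 3. For the lower bound: the 4 vertex sets {2,3}, {5,6}, {4}, {7} are disjoint, each induces a connected subgraph, and every pair is joined by at least one edge of G. Contracting each set to a single vertex therefore yields K_{4} as a minor, and since treewidth is minor-monotone, tw(G) ≥ tw(K_{4}) = 3. Combining the bounds, tw(G) = 3.

3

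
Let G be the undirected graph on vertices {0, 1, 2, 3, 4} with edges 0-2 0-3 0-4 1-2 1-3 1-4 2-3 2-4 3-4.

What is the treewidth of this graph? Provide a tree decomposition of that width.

The largest bag has 4 vertices, giving width 3; this decomposition certifies tw(G) ≤ 3. On the other hand G contains the 4-clique {0, 2, 3, 4}. A clique must lie in a single bag of any decomposition, so no decomposition can have width below 3. The upper and lower bounds meet at 3, so that is the treewidth.

Treewidth 3.
One such decomposition:
Bags: B1 = {0, 2, 3, 4}  B2 = {1, 2, 3, 4}
Tree: B1–B2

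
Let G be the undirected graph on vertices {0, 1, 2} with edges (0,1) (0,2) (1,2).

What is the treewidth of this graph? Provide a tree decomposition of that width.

A single bag containing all 3 vertices is trivially a valid decomposition of width 2. On the other hand G contains the 3-clique {0, 1, 2}. A clique must lie in a single bag of any decomposition, so no decomposition can have width below 2. Combining the bounds, tw(G) = 2.

Treewidth 2.
Bags: B1 = {0, 1, 2}
Tree: (single bag)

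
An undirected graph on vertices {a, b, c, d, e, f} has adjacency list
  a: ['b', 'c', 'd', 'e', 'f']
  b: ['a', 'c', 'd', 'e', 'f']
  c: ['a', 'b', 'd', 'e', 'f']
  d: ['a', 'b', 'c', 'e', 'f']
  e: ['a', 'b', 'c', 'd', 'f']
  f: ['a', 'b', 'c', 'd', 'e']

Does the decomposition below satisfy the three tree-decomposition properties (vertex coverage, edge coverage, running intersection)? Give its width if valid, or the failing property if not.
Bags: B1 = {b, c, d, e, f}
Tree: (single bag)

A tree decomposition must satisfy three properties: every vertex lies in some bag; for every edge, both endpoints lie together in some bag; and for every vertex, the bags containing it form a connected subtree. Here vertex a appears in no bag, so the decomposition is invalid.

No — vertex a appears in no bag.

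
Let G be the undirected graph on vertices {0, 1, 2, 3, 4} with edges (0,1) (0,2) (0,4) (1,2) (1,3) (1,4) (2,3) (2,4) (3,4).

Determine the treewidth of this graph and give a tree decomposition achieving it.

Each bag holds 4 vertices, so the decomposition has width 3, which upper-bounds the treewidth. Conversely, {0, 1, 2, 4} is a clique of size 4, and the vertices of any clique must share a bag in every tree decomposition; so some bag has ≥ 4 vertices and tw(G) ≥ 3. Hence tw(G) = 3 exactly.

Treewidth 3.
One such decomposition:
Bags: B1 = {1, 2, 3, 4}  B2 = {0, 1, 2, 4}
Tree: B1–B2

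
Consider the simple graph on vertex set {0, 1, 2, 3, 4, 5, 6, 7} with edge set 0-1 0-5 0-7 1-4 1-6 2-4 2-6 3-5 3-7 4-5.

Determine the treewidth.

2

A width-2 tree decomposition is:
Bags: B1 = {2, 4, 6}  B2 = {1, 4, 6}  B3 = {1, 4, 5}  B4 = {0, 1, 5}  B5 = {0, 3, 5}  B6 = {0, 3, 7}
Tree: B1–B2, B2–B3, B3–B4, B4–B5, B5–B6
Every bag has size at most 3, so the width is 3 − 1 = 2 and tw(G) ≤ 2. Since 2–6–1–4–2 is a cycle in G, G is not acyclic. Forests are exactly the graphs of treewidth ≤ 1, so tw(G) ≥ 2. Therefore the treewidth is 2.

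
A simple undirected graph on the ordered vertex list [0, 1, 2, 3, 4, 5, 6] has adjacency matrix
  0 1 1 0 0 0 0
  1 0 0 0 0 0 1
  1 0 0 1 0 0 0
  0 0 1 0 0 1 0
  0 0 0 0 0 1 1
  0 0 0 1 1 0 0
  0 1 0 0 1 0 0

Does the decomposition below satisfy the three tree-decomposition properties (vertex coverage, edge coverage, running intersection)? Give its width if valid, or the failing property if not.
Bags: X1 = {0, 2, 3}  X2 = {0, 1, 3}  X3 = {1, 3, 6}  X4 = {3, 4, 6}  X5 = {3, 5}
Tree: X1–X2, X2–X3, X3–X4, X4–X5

A tree decomposition must satisfy three properties: every vertex lies in some bag; for every edge, both endpoints lie together in some bag; and for every vertex, the bags containing it form a connected subtree. Here edge (4,5) lies in no bag, so the decomposition is invalid.

No — edge (4,5) lies in no bag.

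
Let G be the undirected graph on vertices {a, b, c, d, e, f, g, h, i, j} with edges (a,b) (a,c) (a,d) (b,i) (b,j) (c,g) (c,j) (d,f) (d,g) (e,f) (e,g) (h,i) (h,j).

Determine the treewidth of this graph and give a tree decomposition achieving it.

The largest bag has 3 vertices, giving width 2; this decomposition certifies tw(G) ≤ 2. Since h–i–b–j–h is a cycle in G, G is not acyclic. Forests are exactly the graphs of treewidth ≤ 1, so tw(G) ≥ 2. Combining the bounds, tw(G) = 2.

Treewidth 2.
Bags: B1 = {h, i, j}  B2 = {b, i, j}  B3 = {b, c, j}  B4 = {a, b, c}  B5 = {a, c, g}  B6 = {a, d, g}  B7 = {d, e, g}  B8 = {d, e, f}
Tree: B1–B2, B2–B3, B3–B4, B4–B5, B5–B6, B6–B7, B7–B8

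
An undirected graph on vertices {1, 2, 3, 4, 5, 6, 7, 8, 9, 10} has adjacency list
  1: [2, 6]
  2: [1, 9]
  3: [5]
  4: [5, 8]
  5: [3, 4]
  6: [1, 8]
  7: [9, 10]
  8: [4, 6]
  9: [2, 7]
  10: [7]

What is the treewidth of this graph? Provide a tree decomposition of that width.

Treewidth 1.
One optimal decomposition is:
Bags: B1 = {3, 5}  B2 = {4, 5}  B3 = {4, 8}  B4 = {6, 8}  B5 = {1, 6}  B6 = {1, 2}  B7 = {2, 9}  B8 = {7, 9}  B9 = {7, 10}
Tree: B1–B2, B2–B3, B3–B4, B4–B5, B5–B6, B6–B7, B7–B8, B8–B9

Every bag has size at most 2, so the width is 2 − 1 = 1 and tw(G) ≤ 1. Any graph with an edge has treewidth ≥ 1, and G has the edge 3–5. Therefore the treewidth is 1.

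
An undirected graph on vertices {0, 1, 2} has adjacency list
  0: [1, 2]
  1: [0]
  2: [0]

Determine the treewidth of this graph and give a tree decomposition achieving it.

Every bag has size at most 2, so the width is 2 − 1 = 1 and tw(G) ≤ 1. G has an edge, so its treewidth is at least 1. The upper and lower bounds meet at 1, so that is the treewidth.

Treewidth 1.
One optimal decomposition is:
Bags: B1 = {0, 1}  B2 = {0, 2}
Tree: B1–B2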